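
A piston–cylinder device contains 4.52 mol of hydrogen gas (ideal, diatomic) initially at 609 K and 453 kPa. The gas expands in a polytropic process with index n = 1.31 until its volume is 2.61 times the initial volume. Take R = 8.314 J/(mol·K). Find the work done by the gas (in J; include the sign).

19000 J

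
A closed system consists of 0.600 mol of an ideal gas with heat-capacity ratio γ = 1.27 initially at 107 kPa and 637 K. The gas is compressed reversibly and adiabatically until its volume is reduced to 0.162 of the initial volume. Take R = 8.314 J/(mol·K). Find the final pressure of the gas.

V₁ = nRT₁/P₁ = 0.600×8.314×637/107 = 29.7 L.
Adiabatic: TV^(γ−1) = const ⇒ T₂ = 637×(6.17)^0.270 = 1040 K; PV^γ = const ⇒ P₂ = 1080 kPa.

1080 kPa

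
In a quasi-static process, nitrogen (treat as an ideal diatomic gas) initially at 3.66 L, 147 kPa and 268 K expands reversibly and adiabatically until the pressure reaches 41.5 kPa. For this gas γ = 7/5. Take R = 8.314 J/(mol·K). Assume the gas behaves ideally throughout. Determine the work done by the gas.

408 J

n = P₁V₁/(RT₁) = 147×3.66/(8.314×268) = 0.241 mol.
Adiabatic: T₂/T₁ = (P₂/P₁)^((γ−1)/γ) ⇒ T₂ = 268×(0.282)^0.286 = 187 K; V₂ = 9.03 L.
ΔU = nCvΔT = 0.241×20.8×(187−268) = -408 J.
Q = 0 for an adiabatic process, so W = −ΔU = 408 J.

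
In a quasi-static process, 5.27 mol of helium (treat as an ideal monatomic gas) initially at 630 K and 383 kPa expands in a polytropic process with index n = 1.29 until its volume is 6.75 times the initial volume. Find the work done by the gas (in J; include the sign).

40500 J

V₁ = nRT₁/P₁ = 5.27×8.314×630/383 = 72.1 L.
Polytropic n=1.29: T₂ = T₁(V₁/V₂)^(n−1) = 630×(0.148)^0.29 = 362 K; P₂ = P₁(V₁/V₂)^n = 32.6 kPa.
W = (P₁V₁−P₂V₂)/(n−1) = (383×72.1−32.6×486)/0.29 = 40500 J.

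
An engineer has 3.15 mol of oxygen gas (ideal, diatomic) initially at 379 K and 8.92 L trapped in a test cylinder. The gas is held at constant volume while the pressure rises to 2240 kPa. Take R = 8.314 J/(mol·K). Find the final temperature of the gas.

763 K

P₁ = nRT₁/V₁ = 3.15×8.314×379/8.92 = 1110 kPa.
Isochoric: V stays 8.92 L; P/T = const ⇒ T₂ = 763 K, P₂ = 2240 kPa.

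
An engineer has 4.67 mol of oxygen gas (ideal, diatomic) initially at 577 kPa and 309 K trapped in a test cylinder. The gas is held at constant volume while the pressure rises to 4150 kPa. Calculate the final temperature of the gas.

V₁ = nRT₁/P₁ = 4.67×8.314×309/577 = 20.8 L.
Isochoric: V stays 20.8 L; P/T = const ⇒ T₂ = 2220 K, P₂ = 4150 kPa.

2220 K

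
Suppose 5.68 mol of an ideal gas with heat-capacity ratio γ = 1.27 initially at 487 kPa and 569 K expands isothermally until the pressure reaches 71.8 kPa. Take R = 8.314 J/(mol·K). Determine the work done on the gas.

V₁ = nRT₁/P₁ = 5.68×8.314×569/487 = 55.2 L.
Isothermal: T stays 569 K; PV = const ⇒ V₂ = 374 L, P₂ = 71.8 kPa.
W = nRT ln(V₂/V₁) = 5.68×8.314×569×ln(6.78) = 51400 J.
Work done on the gas = −W_by = -51400 J.

-51400 J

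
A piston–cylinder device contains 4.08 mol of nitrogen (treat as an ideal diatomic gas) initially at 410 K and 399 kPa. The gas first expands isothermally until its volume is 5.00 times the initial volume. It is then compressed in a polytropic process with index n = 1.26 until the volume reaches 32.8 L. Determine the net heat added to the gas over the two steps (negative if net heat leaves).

V₁ = nRT₁/P₁ = 4.08×8.314×410/399 = 34.9 L.
Step 1 — Isothermal: T stays 410 K; PV = const ⇒ V₂ = 174 L, P₂ = 79.8 kPa.
ΔU = 0 (ideal gas, T constant).
W = nRT ln(V₂/V₁) = 4.08×8.314×410×ln(5.00) = 22400 J.
Q = ΔU + W = 22400 J.
State after step 1: P = 79.8 kPa, V = 174 L, T = 410 K.
Step 2 — Polytropic n=1.26: T₂ = T₁(V₁/V₂)^(n−1) = 410×(5.31)^0.26 = 633 K; P₂ = P₁(V₁/V₂)^n = 655 kPa.
W = (P₁V₁−P₂V₂)/(n−1) = (79.8×174−655×32.8)/0.26 = -29100 J.
ΔU = nCvΔT = 4.08×20.8×(633−410) = 18900 J.
Q = ΔU + W = -10200 J.
Net over both steps: W = -6710 J, Q = 12200 J, ΔU = 18900 J.

12200 J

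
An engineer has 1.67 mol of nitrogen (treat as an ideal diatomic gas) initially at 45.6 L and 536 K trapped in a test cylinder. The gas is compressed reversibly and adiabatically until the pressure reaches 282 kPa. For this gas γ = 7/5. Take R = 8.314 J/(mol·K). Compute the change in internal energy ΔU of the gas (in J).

3150 J

P₁ = nRT₁/V₁ = 1.67×8.314×536/45.6 = 163 kPa.
Adiabatic: T₂/T₁ = (P₂/P₁)^((γ−1)/γ) ⇒ T₂ = 536×(1.73)^0.286 = 627 K; V₂ = 30.9 L.
For an ideal gas ΔU = nCvΔT with Cv = (5/2)R = 20.8 J/(mol·K).
ΔU = 1.67×20.8×(627−536) = 3150 J.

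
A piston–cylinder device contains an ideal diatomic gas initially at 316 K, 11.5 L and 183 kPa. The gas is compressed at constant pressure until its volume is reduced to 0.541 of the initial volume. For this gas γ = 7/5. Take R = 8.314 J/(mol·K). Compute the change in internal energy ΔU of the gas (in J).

-2410 J

n = P₁V₁/(RT₁) = 183×11.5/(8.314×316) = 0.801 mol.
Isobaric: P stays 183 kPa; V/T = const ⇒ T₂ = 171 K, V₂ = 6.22 L.
For an ideal gas ΔU = nCvΔT with Cv = (5/2)R = 20.8 J/(mol·K).
ΔU = 0.801×20.8×(171−316) = -2410 J.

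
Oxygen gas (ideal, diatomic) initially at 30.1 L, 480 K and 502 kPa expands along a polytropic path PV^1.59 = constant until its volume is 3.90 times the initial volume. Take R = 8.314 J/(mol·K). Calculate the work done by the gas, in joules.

14100 J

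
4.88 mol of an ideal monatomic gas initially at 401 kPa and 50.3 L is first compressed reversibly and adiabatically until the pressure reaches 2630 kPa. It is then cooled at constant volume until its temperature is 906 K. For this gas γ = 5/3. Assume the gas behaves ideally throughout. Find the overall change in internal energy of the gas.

T₁ = P₁V₁/(nR) = 401×50.3/(4.88×8.314) = 497 K.
Step 1 — Adiabatic: T₂/T₁ = (P₂/P₁)^((γ−1)/γ) ⇒ T₂ = 497×(6.56)^0.400 = 1050 K; V₂ = 16.3 L.
ΔU = nCvΔT = 4.88×12.5×(1050−497) = 33900 J.
Q = 0 for an adiabatic process, so W = −ΔU = -33900 J.
State after step 1: P = 2630 kPa, V = 16.3 L, T = 1050 K.
Step 2 — Isochoric: V stays 16.3 L; P/T = const ⇒ T₂ = 906 K, P₂ = 2260 kPa.
W = 0 (no volume change).
ΔU = nCvΔT = 4.88×12.5×(906−1050) = -9060 J.
Q = ΔU = -9060 J.
Net over both steps: W = -33900 J, Q = -9060 J, ΔU = 24900 J.

24900 J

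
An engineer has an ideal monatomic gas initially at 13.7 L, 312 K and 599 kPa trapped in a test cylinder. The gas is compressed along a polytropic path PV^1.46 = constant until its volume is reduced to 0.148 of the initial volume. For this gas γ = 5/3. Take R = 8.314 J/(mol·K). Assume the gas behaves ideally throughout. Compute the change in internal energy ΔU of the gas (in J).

n = P₁V₁/(RT₁) = 599×13.7/(8.314×312) = 3.16 mol.
Polytropic n=1.46: T₂ = T₁(V₁/V₂)^(n−1) = 312×(6.76)^0.46 = 751 K; P₂ = P₁(V₁/V₂)^n = 9750 kPa.
For an ideal gas ΔU = nCvΔT with Cv = (3/2)R = 12.5 J/(mol·K).
ΔU = 3.16×12.5×(751−312) = 17300 J.

17300 J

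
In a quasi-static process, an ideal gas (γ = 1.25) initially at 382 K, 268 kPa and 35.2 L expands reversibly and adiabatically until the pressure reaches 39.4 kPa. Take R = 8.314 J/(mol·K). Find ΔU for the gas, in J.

-12000 J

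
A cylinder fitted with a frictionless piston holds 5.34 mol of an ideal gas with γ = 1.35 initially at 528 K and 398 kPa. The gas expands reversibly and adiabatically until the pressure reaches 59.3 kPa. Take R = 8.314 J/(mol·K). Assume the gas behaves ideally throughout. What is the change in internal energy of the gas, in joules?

-26100 J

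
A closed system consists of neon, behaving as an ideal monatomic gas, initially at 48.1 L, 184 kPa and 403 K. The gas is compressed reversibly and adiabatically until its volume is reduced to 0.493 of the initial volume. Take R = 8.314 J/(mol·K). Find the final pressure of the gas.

598 kPa

Adiabatic: TV^(γ−1) = const ⇒ T₂ = 403×(2.03)^0.667 = 646 K; PV^γ = const ⇒ P₂ = 598 kPa.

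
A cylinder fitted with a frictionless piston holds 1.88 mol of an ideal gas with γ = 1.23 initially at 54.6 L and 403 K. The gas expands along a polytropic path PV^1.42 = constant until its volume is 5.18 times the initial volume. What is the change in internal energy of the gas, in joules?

P₁ = nRT₁/V₁ = 1.88×8.314×403/54.6 = 115 kPa.
Polytropic n=1.42: T₂ = T₁(V₁/V₂)^(n−1) = 403×(0.193)^0.42 = 202 K; P₂ = P₁(V₁/V₂)^n = 11.2 kPa.
For an ideal gas ΔU = nCvΔT with Cv = R/(γ−1) = 36.1 J/(mol·K).
ΔU = 1.88×36.1×(202−403) = -13700 J.

-13700 J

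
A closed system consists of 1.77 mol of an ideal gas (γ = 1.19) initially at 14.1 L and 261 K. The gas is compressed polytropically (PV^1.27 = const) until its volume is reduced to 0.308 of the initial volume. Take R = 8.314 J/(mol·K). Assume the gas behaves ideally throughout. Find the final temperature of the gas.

359 K

P₁ = nRT₁/V₁ = 1.77×8.314×261/14.1 = 272 kPa.
Polytropic n=1.27: T₂ = T₁(V₁/V₂)^(n−1) = 261×(3.25)^0.27 = 359 K; P₂ = P₁(V₁/V₂)^n = 1220 kPa.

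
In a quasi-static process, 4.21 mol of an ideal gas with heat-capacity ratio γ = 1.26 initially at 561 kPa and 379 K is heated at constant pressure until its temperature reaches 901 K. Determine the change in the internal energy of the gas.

70300 J

V₁ = nRT₁/P₁ = 4.21×8.314×379/561 = 23.6 L.
Isobaric: P stays 561 kPa; V/T = const ⇒ T₂ = 901 K, V₂ = 56.2 L.
For an ideal gas ΔU = nCvΔT with Cv = R/(γ−1) = 32.0 J/(mol·K).
ΔU = 4.21×32.0×(901−379) = 70300 J.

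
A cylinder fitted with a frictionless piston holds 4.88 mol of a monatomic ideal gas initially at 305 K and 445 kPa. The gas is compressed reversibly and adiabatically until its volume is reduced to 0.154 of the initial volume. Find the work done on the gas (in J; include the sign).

46000 J

V₁ = nRT₁/P₁ = 4.88×8.314×305/445 = 27.8 L.
Adiabatic: TV^(γ−1) = const ⇒ T₂ = 305×(6.49)^0.667 = 1060 K; PV^γ = const ⇒ P₂ = 10100 kPa.
ΔU = nCvΔT = 4.88×12.5×(1060−305) = 46000 J.
Q = 0 for an adiabatic process, so W = −ΔU = -46000 J.
Work done on the gas = −W_by = 46000 J.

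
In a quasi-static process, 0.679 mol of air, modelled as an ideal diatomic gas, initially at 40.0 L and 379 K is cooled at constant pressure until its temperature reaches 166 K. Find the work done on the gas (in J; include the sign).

P₁ = nRT₁/V₁ = 0.679×8.314×379/40.0 = 53.5 kPa.
Isobaric: P stays 53.5 kPa; V/T = const ⇒ T₂ = 166 K, V₂ = 17.5 L.
W = PΔV = 53.5×(17.5−40.0) kPa·L = -1200 J.
Work done on the gas = −W_by = 1200 J.

1200 J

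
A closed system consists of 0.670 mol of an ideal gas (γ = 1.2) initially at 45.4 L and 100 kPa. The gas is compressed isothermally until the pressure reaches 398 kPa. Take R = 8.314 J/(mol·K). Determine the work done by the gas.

T₁ = P₁V₁/(nR) = 100×45.4/(0.670×8.314) = 815 K.
Isothermal: T stays 815 K; PV = const ⇒ V₂ = 11.4 L, P₂ = 398 kPa.
W = nRT ln(V₂/V₁) = 0.670×8.314×815×ln(0.251) = -6270 J.

-6270 J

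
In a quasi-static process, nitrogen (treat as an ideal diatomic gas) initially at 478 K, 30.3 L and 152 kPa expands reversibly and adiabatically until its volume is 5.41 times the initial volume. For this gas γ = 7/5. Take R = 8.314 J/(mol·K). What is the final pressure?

Adiabatic: TV^(γ−1) = const ⇒ T₂ = 478×(0.185)^0.400 = 243 K; PV^γ = const ⇒ P₂ = 14.3 kPa.

14.3 kPa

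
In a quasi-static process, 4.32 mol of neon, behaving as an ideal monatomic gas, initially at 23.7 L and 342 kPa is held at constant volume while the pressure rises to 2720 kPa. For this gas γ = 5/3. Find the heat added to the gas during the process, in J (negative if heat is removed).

84500 J

T₁ = P₁V₁/(nR) = 342×23.7/(4.32×8.314) = 226 K.
Isochoric: V stays 23.7 L; P/T = const ⇒ T₂ = 1790 K, P₂ = 2720 kPa.
W = 0 (no volume change).
ΔU = nCvΔT = 4.32×12.5×(1790−226) = 84500 J.
Q = ΔU = 84500 J.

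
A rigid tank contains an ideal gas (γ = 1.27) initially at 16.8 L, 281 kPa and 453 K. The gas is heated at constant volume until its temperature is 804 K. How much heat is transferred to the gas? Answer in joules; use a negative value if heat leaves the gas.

13500 J

n = P₁V₁/(RT₁) = 281×16.8/(8.314×453) = 1.25 mol.
Isochoric: V stays 16.8 L; P/T = const ⇒ T₂ = 804 K, P₂ = 499 kPa.
W = 0 (no volume change).
ΔU = nCvΔT = 1.25×30.8×(804−453) = 13500 J.
Q = ΔU = 13500 J.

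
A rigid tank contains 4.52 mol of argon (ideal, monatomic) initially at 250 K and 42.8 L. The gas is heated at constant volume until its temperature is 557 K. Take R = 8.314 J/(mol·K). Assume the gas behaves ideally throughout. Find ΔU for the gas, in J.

P₁ = nRT₁/V₁ = 4.52×8.314×250/42.8 = 220 kPa.
Isochoric: V stays 42.8 L; P/T = const ⇒ T₂ = 557 K, P₂ = 489 kPa.
For an ideal gas ΔU = nCvΔT with Cv = (3/2)R = 12.5 J/(mol·K).
ΔU = 4.52×12.5×(557−250) = 17300 J.

17300 J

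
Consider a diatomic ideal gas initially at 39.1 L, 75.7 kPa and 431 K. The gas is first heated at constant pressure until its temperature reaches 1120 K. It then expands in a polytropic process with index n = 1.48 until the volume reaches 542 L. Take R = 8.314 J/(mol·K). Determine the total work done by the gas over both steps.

n = P₁V₁/(RT₁) = 75.7×39.1/(8.314×431) = 0.826 mol.
Step 1 — Isobaric: P stays 75.7 kPa; V/T = const ⇒ T₂ = 1120 K, V₂ = 102 L.
W = PΔV = 75.7×(102−39.1) kPa·L = 4730 J.
ΔU = nCvΔT = 0.826×20.8×(1120−431) = 11800 J.
Q = ΔU + W = nCpΔT = 16600 J.
State after step 1: P = 75.7 kPa, V = 102 L, T = 1120 K.
Step 2 — Polytropic n=1.48: T₂ = T₁(V₁/V₂)^(n−1) = 1120×(0.187)^0.48 = 501 K; P₂ = P₁(V₁/V₂)^n = 6.35 kPa.
W = (P₁V₁−P₂V₂)/(n−1) = (75.7×102−6.35×542)/0.48 = 8850 J.
ΔU = nCvΔT = 0.826×20.8×(501−1120) = -10600 J.
Q = ΔU + W = -1770 J.
Net over both steps: W = 13600 J, Q = 14800 J, ΔU = 1210 J.

13600 J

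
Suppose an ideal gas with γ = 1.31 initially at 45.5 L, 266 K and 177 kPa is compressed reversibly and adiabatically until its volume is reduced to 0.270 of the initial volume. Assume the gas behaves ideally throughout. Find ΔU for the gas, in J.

n = P₁V₁/(RT₁) = 177×45.5/(8.314×266) = 3.64 mol.
Adiabatic: TV^(γ−1) = const ⇒ T₂ = 266×(3.70)^0.310 = 399 K; PV^γ = const ⇒ P₂ = 984 kPa.
For an ideal gas ΔU = nCvΔT with Cv = R/(γ−1) = 26.8 J/(mol·K).
ΔU = 3.64×26.8×(399−266) = 13000 J.

13000 J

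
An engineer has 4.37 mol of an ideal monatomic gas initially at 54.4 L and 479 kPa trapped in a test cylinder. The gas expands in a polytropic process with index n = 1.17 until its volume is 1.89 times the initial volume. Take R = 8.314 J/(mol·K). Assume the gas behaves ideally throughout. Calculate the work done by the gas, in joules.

T₁ = P₁V₁/(nR) = 479×54.4/(4.37×8.314) = 717 K.
Polytropic n=1.17: T₂ = T₁(V₁/V₂)^(n−1) = 717×(0.529)^0.17 = 644 K; P₂ = P₁(V₁/V₂)^n = 227 kPa.
W = (P₁V₁−P₂V₂)/(n−1) = (479×54.4−227×103)/0.17 = 15700 J.

15700 J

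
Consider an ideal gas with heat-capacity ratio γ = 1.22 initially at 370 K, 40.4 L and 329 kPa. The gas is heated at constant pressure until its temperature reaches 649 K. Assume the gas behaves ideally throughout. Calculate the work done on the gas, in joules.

n = P₁V₁/(RT₁) = 329×40.4/(8.314×370) = 4.32 mol.
Isobaric: P stays 329 kPa; V/T = const ⇒ T₂ = 649 K, V₂ = 70.9 L.
W = PΔV = 329×(70.9−40.4) kPa·L = 10000 J.
Work done on the gas = −W_by = -10000 J.

-10000 J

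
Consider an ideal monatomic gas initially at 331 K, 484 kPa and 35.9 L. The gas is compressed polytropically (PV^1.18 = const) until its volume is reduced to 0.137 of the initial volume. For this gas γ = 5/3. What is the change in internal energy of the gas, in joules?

n = P₁V₁/(RT₁) = 484×35.9/(8.314×331) = 6.31 mol.
Polytropic n=1.18: T₂ = T₁(V₁/V₂)^(n−1) = 331×(7.30)^0.18 = 473 K; P₂ = P₁(V₁/V₂)^n = 5050 kPa.
For an ideal gas ΔU = nCvΔT with Cv = (3/2)R = 12.5 J/(mol·K).
ΔU = 6.31×12.5×(473−331) = 11200 J.

11200 J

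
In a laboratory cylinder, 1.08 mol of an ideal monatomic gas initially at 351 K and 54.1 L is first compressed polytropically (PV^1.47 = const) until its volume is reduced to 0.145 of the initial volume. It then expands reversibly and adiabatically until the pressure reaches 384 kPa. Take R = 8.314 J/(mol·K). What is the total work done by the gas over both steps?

P₁ = nRT₁/V₁ = 1.08×8.314×351/54.1 = 58.3 kPa.
Step 1 — Polytropic n=1.47: T₂ = T₁(V₁/V₂)^(n−1) = 351×(6.90)^0.47 = 870 K; P₂ = P₁(V₁/V₂)^n = 996 kPa.
W = (P₁V₁−P₂V₂)/(n−1) = (58.3×54.1−996×7.84)/0.47 = -9910 J.
ΔU = nCvΔT = 1.08×12.5×(870−351) = 6990 J.
Q = ΔU + W = -2920 J.
State after step 1: P = 996 kPa, V = 7.84 L, T = 870 K.
Step 2 — Adiabatic: T₂/T₁ = (P₂/P₁)^((γ−1)/γ) ⇒ T₂ = 870×(0.386)^0.400 = 594 K; V₂ = 13.9 L.
ΔU = nCvΔT = 1.08×12.5×(594−870) = -3710 J.
Q = 0 for an adiabatic process, so W = −ΔU = 3710 J.
Net over both steps: W = -6200 J, Q = -2920 J, ΔU = 3280 J.

-6200 J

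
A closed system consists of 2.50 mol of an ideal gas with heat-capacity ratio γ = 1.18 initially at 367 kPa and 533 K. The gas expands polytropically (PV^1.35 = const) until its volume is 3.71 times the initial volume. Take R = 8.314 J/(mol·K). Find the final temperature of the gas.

337 K

V₁ = nRT₁/P₁ = 2.50×8.314×533/367 = 30.2 L.
Polytropic n=1.35: T₂ = T₁(V₁/V₂)^(n−1) = 533×(0.270)^0.35 = 337 K; P₂ = P₁(V₁/V₂)^n = 62.5 kPa.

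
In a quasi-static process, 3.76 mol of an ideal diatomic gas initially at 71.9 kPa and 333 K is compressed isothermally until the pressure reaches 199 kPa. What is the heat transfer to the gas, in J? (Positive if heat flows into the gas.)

-10600 J

V₁ = nRT₁/P₁ = 3.76×8.314×333/71.9 = 145 L.
Isothermal: T stays 333 K; PV = const ⇒ V₂ = 52.3 L, P₂ = 199 kPa.
ΔU = 0 (ideal gas, T constant).
W = nRT ln(V₂/V₁) = 3.76×8.314×333×ln(0.361) = -10600 J.
Q = ΔU + W = -10600 J.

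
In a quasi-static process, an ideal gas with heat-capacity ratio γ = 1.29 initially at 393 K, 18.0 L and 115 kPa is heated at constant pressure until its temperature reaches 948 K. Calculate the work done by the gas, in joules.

2920 J

n = P₁V₁/(RT₁) = 115×18.0/(8.314×393) = 0.634 mol.
Isobaric: P stays 115 kPa; V/T = const ⇒ T₂ = 948 K, V₂ = 43.4 L.
W = PΔV = 115×(43.4−18.0) kPa·L = 2920 J.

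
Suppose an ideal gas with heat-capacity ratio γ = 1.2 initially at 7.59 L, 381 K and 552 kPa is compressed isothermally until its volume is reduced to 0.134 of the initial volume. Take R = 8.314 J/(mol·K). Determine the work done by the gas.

n = P₁V₁/(RT₁) = 552×7.59/(8.314×381) = 1.32 mol.
Isothermal: T stays 381 K; PV = const ⇒ V₂ = 1.02 L, P₂ = 4120 kPa.
W = nRT ln(V₂/V₁) = 1.32×8.314×381×ln(0.134) = -8420 J.

-8420 J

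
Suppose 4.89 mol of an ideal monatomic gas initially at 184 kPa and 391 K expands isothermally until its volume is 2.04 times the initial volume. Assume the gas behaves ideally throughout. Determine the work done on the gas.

V₁ = nRT₁/P₁ = 4.89×8.314×391/184 = 86.4 L.
Isothermal: T stays 391 K; PV = const ⇒ V₂ = 176 L, P₂ = 90.2 kPa.
W = nRT ln(V₂/V₁) = 4.89×8.314×391×ln(2.04) = 11300 J.
Work done on the gas = −W_by = -11300 J.

-11300 J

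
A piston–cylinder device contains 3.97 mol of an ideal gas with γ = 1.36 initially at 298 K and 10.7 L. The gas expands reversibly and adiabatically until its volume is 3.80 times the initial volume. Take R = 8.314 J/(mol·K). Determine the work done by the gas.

P₁ = nRT₁/V₁ = 3.97×8.314×298/10.7 = 919 kPa.
Adiabatic: TV^(γ−1) = const ⇒ T₂ = 298×(0.263)^0.360 = 184 K; PV^γ = const ⇒ P₂ = 150 kPa.
ΔU = nCvΔT = 3.97×23.1×(184−298) = -10400 J.
Q = 0 for an adiabatic process, so W = −ΔU = 10400 J.

10400 J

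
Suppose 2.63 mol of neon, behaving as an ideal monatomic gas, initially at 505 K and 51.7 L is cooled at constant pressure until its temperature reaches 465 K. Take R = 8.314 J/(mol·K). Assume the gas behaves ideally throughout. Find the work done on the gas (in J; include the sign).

P₁ = nRT₁/V₁ = 2.63×8.314×505/51.7 = 214 kPa.
Isobaric: P stays 214 kPa; V/T = const ⇒ T₂ = 465 K, V₂ = 47.6 L.
W = PΔV = 214×(47.6−51.7) kPa·L = -875 J.
Work done on the gas = −W_by = 875 J.

875 J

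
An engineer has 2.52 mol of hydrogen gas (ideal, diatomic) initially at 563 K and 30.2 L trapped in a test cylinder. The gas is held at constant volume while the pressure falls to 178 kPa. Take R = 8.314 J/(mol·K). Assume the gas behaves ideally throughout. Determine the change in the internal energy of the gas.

-16000 J

P₁ = nRT₁/V₁ = 2.52×8.314×563/30.2 = 391 kPa.
Isochoric: V stays 30.2 L; P/T = const ⇒ T₂ = 257 K, P₂ = 178 kPa.
For an ideal gas ΔU = nCvΔT with Cv = (5/2)R = 20.8 J/(mol·K).
ΔU = 2.52×20.8×(257−563) = -16000 J.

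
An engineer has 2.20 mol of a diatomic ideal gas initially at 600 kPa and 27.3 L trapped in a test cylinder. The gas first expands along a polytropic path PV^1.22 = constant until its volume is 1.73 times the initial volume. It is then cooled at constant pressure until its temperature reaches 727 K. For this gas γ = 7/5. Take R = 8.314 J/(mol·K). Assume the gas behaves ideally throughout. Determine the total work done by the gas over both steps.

7240 J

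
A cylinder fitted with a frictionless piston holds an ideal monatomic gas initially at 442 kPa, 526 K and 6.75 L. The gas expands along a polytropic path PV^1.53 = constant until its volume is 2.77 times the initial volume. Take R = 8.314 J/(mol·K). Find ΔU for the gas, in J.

n = P₁V₁/(RT₁) = 442×6.75/(8.314×526) = 0.682 mol.
Polytropic n=1.53: T₂ = T₁(V₁/V₂)^(n−1) = 526×(0.361)^0.53 = 307 K; P₂ = P₁(V₁/V₂)^n = 93.0 kPa.
For an ideal gas ΔU = nCvΔT with Cv = (3/2)R = 12.5 J/(mol·K).
ΔU = 0.682×12.5×(307−526) = -1870 J.

-1870 J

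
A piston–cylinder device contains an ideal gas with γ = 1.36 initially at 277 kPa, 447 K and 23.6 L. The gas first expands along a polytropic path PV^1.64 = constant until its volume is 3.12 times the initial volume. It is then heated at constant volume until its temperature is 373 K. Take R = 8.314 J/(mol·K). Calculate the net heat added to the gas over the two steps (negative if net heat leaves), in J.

2280 J

n = P₁V₁/(RT₁) = 277×23.6/(8.314×447) = 1.76 mol.
Step 1 — Polytropic n=1.64: T₂ = T₁(V₁/V₂)^(n−1) = 447×(0.321)^0.64 = 216 K; P₂ = P₁(V₁/V₂)^n = 42.9 kPa.
W = (P₁V₁−P₂V₂)/(n−1) = (277×23.6−42.9×73.6)/0.64 = 5280 J.
ΔU = nCvΔT = 1.76×23.1×(216−447) = -9390 J.
Q = ΔU + W = -4110 J.
State after step 1: P = 42.9 kPa, V = 73.6 L, T = 216 K.
Step 2 — Isochoric: V stays 73.6 L; P/T = const ⇒ T₂ = 373 K, P₂ = 74.1 kPa.
W = 0 (no volume change).
ΔU = nCvΔT = 1.76×23.1×(373−216) = 6390 J.
Q = ΔU = 6390 J.
Net over both steps: W = 5280 J, Q = 2280 J, ΔU = -3010 J.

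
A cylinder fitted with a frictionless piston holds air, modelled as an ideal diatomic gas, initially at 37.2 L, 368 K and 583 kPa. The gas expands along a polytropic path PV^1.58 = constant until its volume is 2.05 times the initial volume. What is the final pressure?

Polytropic n=1.58: T₂ = T₁(V₁/V₂)^(n−1) = 368×(0.488)^0.58 = 243 K; P₂ = P₁(V₁/V₂)^n = 188 kPa.

188 kPa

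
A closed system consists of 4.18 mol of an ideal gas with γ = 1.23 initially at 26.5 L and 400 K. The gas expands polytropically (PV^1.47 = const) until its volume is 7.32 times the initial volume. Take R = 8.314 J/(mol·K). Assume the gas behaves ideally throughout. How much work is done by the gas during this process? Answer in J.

P₁ = nRT₁/V₁ = 4.18×8.314×400/26.5 = 525 kPa.
Polytropic n=1.47: T₂ = T₁(V₁/V₂)^(n−1) = 400×(0.137)^0.47 = 157 K; P₂ = P₁(V₁/V₂)^n = 28.1 kPa.
W = (P₁V₁−P₂V₂)/(n−1) = (525×26.5−28.1×194)/0.47 = 18000 J.

18000 J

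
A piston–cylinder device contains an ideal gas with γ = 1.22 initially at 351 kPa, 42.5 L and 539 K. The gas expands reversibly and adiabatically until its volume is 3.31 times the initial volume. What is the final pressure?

Adiabatic: TV^(γ−1) = const ⇒ T₂ = 539×(0.302)^0.220 = 414 K; PV^γ = const ⇒ P₂ = 81.5 kPa.

81.5 kPa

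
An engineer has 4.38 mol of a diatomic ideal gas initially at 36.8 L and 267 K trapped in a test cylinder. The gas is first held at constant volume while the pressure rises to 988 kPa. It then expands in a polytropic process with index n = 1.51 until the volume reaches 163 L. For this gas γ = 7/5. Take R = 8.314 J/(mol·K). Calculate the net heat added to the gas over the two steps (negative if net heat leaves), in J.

56200 J

P₁ = nRT₁/V₁ = 4.38×8.314×267/36.8 = 264 kPa.
Step 1 — Isochoric: V stays 36.8 L; P/T = const ⇒ T₂ = 998 K, P₂ = 988 kPa.
W = 0 (no volume change).
ΔU = nCvΔT = 4.38×20.8×(998−267) = 66600 J.
Q = ΔU = 66600 J.
State after step 1: P = 988 kPa, V = 36.8 L, T = 998 K.
Step 2 — Polytropic n=1.51: T₂ = T₁(V₁/V₂)^(n−1) = 998×(0.226)^0.51 = 467 K; P₂ = P₁(V₁/V₂)^n = 104 kPa.
W = (P₁V₁−P₂V₂)/(n−1) = (988×36.8−104×163)/0.51 = 37900 J.
ΔU = nCvΔT = 4.38×20.8×(467−998) = -48300 J.
Q = ΔU + W = -10400 J.
Net over both steps: W = 37900 J, Q = 56200 J, ΔU = 18200 J.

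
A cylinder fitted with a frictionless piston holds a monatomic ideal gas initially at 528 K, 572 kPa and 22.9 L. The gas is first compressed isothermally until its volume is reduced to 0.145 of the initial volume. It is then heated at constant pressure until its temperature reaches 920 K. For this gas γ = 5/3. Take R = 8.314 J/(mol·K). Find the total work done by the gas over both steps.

n = P₁V₁/(RT₁) = 572×22.9/(8.314×528) = 2.98 mol.
Step 1 — Isothermal: T stays 528 K; PV = const ⇒ V₂ = 3.32 L, P₂ = 3940 kPa.
ΔU = 0 (ideal gas, T constant).
W = nRT ln(V₂/V₁) = 2.98×8.314×528×ln(0.145) = -25300 J.
Q = ΔU + W = -25300 J.
State after step 1: P = 3940 kPa, V = 3.32 L, T = 528 K.
Step 2 — Isobaric: P stays 3940 kPa; V/T = const ⇒ T₂ = 920 K, V₂ = 5.79 L.
W = PΔV = 3940×(5.79−3.32) kPa·L = 9720 J.
ΔU = nCvΔT = 2.98×12.5×(920−528) = 14600 J.
Q = ΔU + W = nCpΔT = 24300 J.
Net over both steps: W = -15600 J, Q = -982 J, ΔU = 14600 J.

-15600 J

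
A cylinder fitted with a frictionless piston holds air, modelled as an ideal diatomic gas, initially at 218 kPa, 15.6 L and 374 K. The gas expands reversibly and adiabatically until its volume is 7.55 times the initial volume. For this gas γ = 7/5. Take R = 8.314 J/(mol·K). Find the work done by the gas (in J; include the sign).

4710 J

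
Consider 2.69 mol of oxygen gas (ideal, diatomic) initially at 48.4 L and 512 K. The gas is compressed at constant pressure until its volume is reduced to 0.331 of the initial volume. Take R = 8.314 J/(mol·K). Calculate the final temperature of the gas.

P₁ = nRT₁/V₁ = 2.69×8.314×512/48.4 = 237 kPa.
Isobaric: P stays 237 kPa; V/T = const ⇒ T₂ = 169 K, V₂ = 16.0 L.

169 K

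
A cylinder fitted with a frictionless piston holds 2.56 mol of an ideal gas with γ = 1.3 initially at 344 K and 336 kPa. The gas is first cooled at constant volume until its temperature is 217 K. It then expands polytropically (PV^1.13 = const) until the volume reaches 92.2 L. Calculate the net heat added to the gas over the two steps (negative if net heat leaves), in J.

-5570 J

V₁ = nRT₁/P₁ = 2.56×8.314×344/336 = 21.8 L.
Step 1 — Isochoric: V stays 21.8 L; P/T = const ⇒ T₂ = 217 K, P₂ = 212 kPa.
W = 0 (no volume change).
ΔU = nCvΔT = 2.56×27.7×(217−344) = -9010 J.
Q = ΔU = -9010 J.
State after step 1: P = 212 kPa, V = 21.8 L, T = 217 K.
Step 2 — Polytropic n=1.13: T₂ = T₁(V₁/V₂)^(n−1) = 217×(0.236)^0.13 = 180 K; P₂ = P₁(V₁/V₂)^n = 41.5 kPa.
W = (P₁V₁−P₂V₂)/(n−1) = (212×21.8−41.5×92.2)/0.13 = 6070 J.
ΔU = nCvΔT = 2.56×27.7×(180−217) = -2630 J.
Q = ΔU + W = 3440 J.
Net over both steps: W = 6070 J, Q = -5570 J, ΔU = -11600 J.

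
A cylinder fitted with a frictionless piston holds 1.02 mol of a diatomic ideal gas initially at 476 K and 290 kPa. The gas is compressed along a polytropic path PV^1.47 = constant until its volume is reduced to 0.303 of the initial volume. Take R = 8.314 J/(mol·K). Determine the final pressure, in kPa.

V₁ = nRT₁/P₁ = 1.02×8.314×476/290 = 13.9 L.
Polytropic n=1.47: T₂ = T₁(V₁/V₂)^(n−1) = 476×(3.30)^0.47 = 834 K; P₂ = P₁(V₁/V₂)^n = 1680 kPa.

1680 kPa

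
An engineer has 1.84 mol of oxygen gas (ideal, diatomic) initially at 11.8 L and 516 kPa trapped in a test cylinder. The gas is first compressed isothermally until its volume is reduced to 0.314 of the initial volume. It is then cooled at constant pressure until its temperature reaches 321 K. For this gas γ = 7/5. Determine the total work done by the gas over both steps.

T₁ = P₁V₁/(nR) = 516×11.8/(1.84×8.314) = 398 K.
Step 1 — Isothermal: T stays 398 K; PV = const ⇒ V₂ = 3.71 L, P₂ = 1640 kPa.
ΔU = 0 (ideal gas, T constant).
W = nRT ln(V₂/V₁) = 1.84×8.314×398×ln(0.314) = -7050 J.
Q = ΔU + W = -7050 J.
State after step 1: P = 1640 kPa, V = 3.71 L, T = 398 K.
Step 2 — Isobaric: P stays 1640 kPa; V/T = const ⇒ T₂ = 321 K, V₂ = 2.99 L.
W = PΔV = 1640×(2.99−3.71) kPa·L = -1180 J.
ΔU = nCvΔT = 1.84×20.8×(321−398) = -2950 J.
Q = ΔU + W = nCpΔT = -4120 J.
Net over both steps: W = -8230 J, Q = -11200 J, ΔU = -2950 J.

-8230 J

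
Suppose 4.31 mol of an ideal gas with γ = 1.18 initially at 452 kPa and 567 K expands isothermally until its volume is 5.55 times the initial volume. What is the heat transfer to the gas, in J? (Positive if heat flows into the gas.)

V₁ = nRT₁/P₁ = 4.31×8.314×567/452 = 45.0 L.
Isothermal: T stays 567 K; PV = const ⇒ V₂ = 249 L, P₂ = 81.4 kPa.
ΔU = 0 (ideal gas, T constant).
W = nRT ln(V₂/V₁) = 4.31×8.314×567×ln(5.55) = 34800 J.
Q = ΔU + W = 34800 J.

34800 J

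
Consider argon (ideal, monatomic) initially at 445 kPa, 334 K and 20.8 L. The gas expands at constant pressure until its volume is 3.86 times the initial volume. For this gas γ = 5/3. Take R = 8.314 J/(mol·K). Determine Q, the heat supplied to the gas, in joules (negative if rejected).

66200 J

n = P₁V₁/(RT₁) = 445×20.8/(8.314×334) = 3.33 mol.
Isobaric: P stays 445 kPa; V/T = const ⇒ T₂ = 1290 K, V₂ = 80.3 L.
W = PΔV = 445×(80.3−20.8) kPa·L = 26500 J.
ΔU = nCvΔT = 3.33×12.5×(1290−334) = 39700 J.
Q = ΔU + W = nCpΔT = 66200 J.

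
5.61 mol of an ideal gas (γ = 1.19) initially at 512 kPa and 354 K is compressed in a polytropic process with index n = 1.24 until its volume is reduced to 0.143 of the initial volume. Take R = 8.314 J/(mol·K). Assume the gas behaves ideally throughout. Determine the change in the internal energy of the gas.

V₁ = nRT₁/P₁ = 5.61×8.314×354/512 = 32.2 L.
Polytropic n=1.24: T₂ = T₁(V₁/V₂)^(n−1) = 354×(6.99)^0.24 = 565 K; P₂ = P₁(V₁/V₂)^n = 5710 kPa.
For an ideal gas ΔU = nCvΔT with Cv = R/(γ−1) = 43.8 J/(mol·K).
ΔU = 5.61×43.8×(565−354) = 51700 J.

51700 J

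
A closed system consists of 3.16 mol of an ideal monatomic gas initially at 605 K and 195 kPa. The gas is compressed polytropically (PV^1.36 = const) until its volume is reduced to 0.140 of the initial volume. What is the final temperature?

V₁ = nRT₁/P₁ = 3.16×8.314×605/195 = 81.5 L.
Polytropic n=1.36: T₂ = T₁(V₁/V₂)^(n−1) = 605×(7.14)^0.36 = 1230 K; P₂ = P₁(V₁/V₂)^n = 2830 kPa.

1230 K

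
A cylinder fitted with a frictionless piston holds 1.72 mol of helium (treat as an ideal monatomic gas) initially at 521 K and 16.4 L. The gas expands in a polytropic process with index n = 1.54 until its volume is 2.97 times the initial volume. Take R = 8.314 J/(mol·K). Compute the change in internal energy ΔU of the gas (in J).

P₁ = nRT₁/V₁ = 1.72×8.314×521/16.4 = 454 kPa.
Polytropic n=1.54: T₂ = T₁(V₁/V₂)^(n−1) = 521×(0.337)^0.54 = 289 K; P₂ = P₁(V₁/V₂)^n = 85.0 kPa.
For an ideal gas ΔU = nCvΔT with Cv = (3/2)R = 12.5 J/(mol·K).
ΔU = 1.72×12.5×(289−521) = -4970 J.

-4970 J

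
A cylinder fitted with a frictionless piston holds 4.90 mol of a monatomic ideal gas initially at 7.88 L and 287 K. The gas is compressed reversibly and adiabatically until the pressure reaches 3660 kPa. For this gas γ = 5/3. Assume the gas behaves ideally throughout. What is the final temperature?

P₁ = nRT₁/V₁ = 4.90×8.314×287/7.88 = 1480 kPa.
Adiabatic: T₂/T₁ = (P₂/P₁)^((γ−1)/γ) ⇒ T₂ = 287×(2.47)^0.400 = 412 K; V₂ = 4.58 L.

412 K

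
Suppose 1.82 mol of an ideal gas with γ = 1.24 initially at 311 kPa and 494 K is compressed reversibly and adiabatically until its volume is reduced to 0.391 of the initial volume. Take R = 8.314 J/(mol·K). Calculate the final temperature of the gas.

619 K

V₁ = nRT₁/P₁ = 1.82×8.314×494/311 = 24.0 L.
Adiabatic: TV^(γ−1) = const ⇒ T₂ = 494×(2.56)^0.240 = 619 K; PV^γ = const ⇒ P₂ = 996 kPa.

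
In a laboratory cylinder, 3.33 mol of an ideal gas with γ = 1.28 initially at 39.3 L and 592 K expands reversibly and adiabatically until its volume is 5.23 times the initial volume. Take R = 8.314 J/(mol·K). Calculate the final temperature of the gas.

373 K

P₁ = nRT₁/V₁ = 3.33×8.314×592/39.3 = 417 kPa.
Adiabatic: TV^(γ−1) = const ⇒ T₂ = 592×(0.191)^0.280 = 373 K; PV^γ = const ⇒ P₂ = 50.2 kPa.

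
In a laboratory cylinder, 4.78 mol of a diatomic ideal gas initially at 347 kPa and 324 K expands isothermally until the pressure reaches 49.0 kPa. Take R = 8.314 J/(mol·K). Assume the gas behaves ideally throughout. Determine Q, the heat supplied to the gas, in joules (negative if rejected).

25200 J

V₁ = nRT₁/P₁ = 4.78×8.314×324/347 = 37.1 L.
Isothermal: T stays 324 K; PV = const ⇒ V₂ = 263 L, P₂ = 49.0 kPa.
ΔU = 0 (ideal gas, T constant).
W = nRT ln(V₂/V₁) = 4.78×8.314×324×ln(7.08) = 25200 J.
Q = ΔU + W = 25200 J.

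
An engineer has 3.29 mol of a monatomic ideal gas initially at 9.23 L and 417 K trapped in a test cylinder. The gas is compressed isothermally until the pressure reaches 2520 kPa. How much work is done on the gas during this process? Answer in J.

P₁ = nRT₁/V₁ = 3.29×8.314×417/9.23 = 1240 kPa.
Isothermal: T stays 417 K; PV = const ⇒ V₂ = 4.53 L, P₂ = 2520 kPa.
W = nRT ln(V₂/V₁) = 3.29×8.314×417×ln(0.490) = -8130 J.
Work done on the gas = −W_by = 8130 J.

8130 J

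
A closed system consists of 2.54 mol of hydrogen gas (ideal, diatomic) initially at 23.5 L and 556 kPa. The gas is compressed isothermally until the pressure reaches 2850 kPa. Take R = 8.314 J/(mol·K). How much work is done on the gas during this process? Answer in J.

T₁ = P₁V₁/(nR) = 556×23.5/(2.54×8.314) = 619 K.
Isothermal: T stays 619 K; PV = const ⇒ V₂ = 4.58 L, P₂ = 2850 kPa.
W = nRT ln(V₂/V₁) = 2.54×8.314×619×ln(0.195) = -21400 J.
Work done on the gas = −W_by = 21400 J.

21400 J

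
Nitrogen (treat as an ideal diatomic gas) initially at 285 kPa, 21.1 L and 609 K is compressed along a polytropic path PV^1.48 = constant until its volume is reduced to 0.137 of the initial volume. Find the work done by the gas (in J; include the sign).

n = P₁V₁/(RT₁) = 285×21.1/(8.314×609) = 1.19 mol.
Polytropic n=1.48: T₂ = T₁(V₁/V₂)^(n−1) = 609×(7.30)^0.48 = 1580 K; P₂ = P₁(V₁/V₂)^n = 5400 kPa.
W = (P₁V₁−P₂V₂)/(n−1) = (285×21.1−5400×2.89)/0.48 = -20000 J.

-20000 J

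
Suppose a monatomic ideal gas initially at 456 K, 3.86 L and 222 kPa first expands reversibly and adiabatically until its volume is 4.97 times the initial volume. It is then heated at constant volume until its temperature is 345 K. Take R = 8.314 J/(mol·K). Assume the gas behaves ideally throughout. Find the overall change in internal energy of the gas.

n = P₁V₁/(RT₁) = 222×3.86/(8.314×456) = 0.226 mol.
Step 1 — Adiabatic: TV^(γ−1) = const ⇒ T₂ = 456×(0.201)^0.667 = 157 K; PV^γ = const ⇒ P₂ = 15.3 kPa.
ΔU = nCvΔT = 0.226×12.5×(157−456) = -844 J.
Q = 0 for an adiabatic process, so W = −ΔU = 844 J.
State after step 1: P = 15.3 kPa, V = 19.2 L, T = 157 K.
Step 2 — Isochoric: V stays 19.2 L; P/T = const ⇒ T₂ = 345 K, P₂ = 33.8 kPa.
W = 0 (no volume change).
ΔU = nCvΔT = 0.226×12.5×(345−157) = 531 J.
Q = ΔU = 531 J.
Net over both steps: W = 844 J, Q = 531 J, ΔU = -313 J.

-313 J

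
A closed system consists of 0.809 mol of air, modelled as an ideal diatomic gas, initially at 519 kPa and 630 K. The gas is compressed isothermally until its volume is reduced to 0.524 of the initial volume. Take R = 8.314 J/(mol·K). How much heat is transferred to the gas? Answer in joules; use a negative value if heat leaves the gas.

V₁ = nRT₁/P₁ = 0.809×8.314×630/519 = 8.16 L.
Isothermal: T stays 630 K; PV = const ⇒ V₂ = 4.28 L, P₂ = 990 kPa.
ΔU = 0 (ideal gas, T constant).
W = nRT ln(V₂/V₁) = 0.809×8.314×630×ln(0.524) = -2740 J.
Q = ΔU + W = -2740 J.

-2740 J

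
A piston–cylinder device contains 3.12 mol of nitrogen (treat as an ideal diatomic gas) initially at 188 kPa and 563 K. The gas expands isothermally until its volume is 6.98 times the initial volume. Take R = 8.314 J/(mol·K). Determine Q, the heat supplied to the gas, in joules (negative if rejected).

V₁ = nRT₁/P₁ = 3.12×8.314×563/188 = 77.7 L.
Isothermal: T stays 563 K; PV = const ⇒ V₂ = 542 L, P₂ = 26.9 kPa.
ΔU = 0 (ideal gas, T constant).
W = nRT ln(V₂/V₁) = 3.12×8.314×563×ln(6.98) = 28400 J.
Q = ΔU + W = 28400 J.

28400 J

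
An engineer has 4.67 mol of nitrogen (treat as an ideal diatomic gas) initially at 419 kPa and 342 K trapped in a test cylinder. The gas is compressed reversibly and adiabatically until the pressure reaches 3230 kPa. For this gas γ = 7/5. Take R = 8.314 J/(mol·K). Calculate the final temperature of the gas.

V₁ = nRT₁/P₁ = 4.67×8.314×342/419 = 31.7 L.
Adiabatic: T₂/T₁ = (P₂/P₁)^((γ−1)/γ) ⇒ T₂ = 342×(7.71)^0.286 = 613 K; V₂ = 7.37 L.

613 K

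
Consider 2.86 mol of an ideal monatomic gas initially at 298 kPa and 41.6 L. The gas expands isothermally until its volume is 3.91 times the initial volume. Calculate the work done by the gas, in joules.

16900 J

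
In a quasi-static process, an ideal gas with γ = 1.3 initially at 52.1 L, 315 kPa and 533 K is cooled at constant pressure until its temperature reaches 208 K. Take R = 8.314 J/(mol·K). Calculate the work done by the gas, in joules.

-10000 J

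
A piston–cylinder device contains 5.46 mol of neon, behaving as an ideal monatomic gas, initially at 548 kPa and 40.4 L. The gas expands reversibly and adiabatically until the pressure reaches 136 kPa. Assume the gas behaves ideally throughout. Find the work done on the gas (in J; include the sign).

-14200 J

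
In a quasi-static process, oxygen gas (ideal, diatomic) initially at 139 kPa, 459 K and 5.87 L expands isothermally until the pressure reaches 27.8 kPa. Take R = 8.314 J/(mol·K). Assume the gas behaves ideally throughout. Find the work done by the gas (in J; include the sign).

n = P₁V₁/(RT₁) = 139×5.87/(8.314×459) = 0.214 mol.
Isothermal: T stays 459 K; PV = const ⇒ V₂ = 29.4 L, P₂ = 27.8 kPa.
W = nRT ln(V₂/V₁) = 0.214×8.314×459×ln(5.00) = 1310 J.

1310 J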